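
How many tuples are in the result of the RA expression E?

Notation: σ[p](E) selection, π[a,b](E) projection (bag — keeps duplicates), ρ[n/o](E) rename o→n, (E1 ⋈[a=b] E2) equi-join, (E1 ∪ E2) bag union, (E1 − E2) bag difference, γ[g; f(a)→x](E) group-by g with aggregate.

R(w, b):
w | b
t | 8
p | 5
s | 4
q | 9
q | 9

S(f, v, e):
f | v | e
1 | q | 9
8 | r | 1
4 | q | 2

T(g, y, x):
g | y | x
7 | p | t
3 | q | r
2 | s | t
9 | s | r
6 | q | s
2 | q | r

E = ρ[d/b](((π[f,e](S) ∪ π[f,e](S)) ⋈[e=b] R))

Row counts bottom-up:
  S → 3
  π[f,e](S) → 3
  S → 3
  π[f,e](S) → 3
  (π[f,e](S) ∪ π[f,e](S)) → 6
  R → 5
  ((π[f,e](S) ∪ π[f,e](S)) ⋈[e=b] R) → 4
  ρ[d/b](((π[f,e](S) ∪ π[f,e](S)) ⋈[e=b] R)) → 4

|E| = 4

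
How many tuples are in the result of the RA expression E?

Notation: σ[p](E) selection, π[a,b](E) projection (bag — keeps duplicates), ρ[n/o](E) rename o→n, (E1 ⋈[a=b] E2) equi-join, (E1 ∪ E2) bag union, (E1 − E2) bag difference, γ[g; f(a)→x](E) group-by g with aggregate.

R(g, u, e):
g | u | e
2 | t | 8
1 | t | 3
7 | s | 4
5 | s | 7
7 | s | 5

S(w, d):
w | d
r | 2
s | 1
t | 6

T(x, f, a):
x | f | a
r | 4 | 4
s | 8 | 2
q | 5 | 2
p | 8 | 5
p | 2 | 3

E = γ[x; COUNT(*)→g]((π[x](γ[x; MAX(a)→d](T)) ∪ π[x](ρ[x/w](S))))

Row counts bottom-up:
  T → 5
  γ[x; MAX(a)→d](T) → 4
  π[x](γ[x; MAX(a)→d](T)) → 4
  S → 3
  ρ[x/w](S) → 3
  π[x](ρ[x/w](S)) → 3
  (π[x](γ[x; MAX(a)→d](T)) ∪ π[x](ρ[x/w](S))) → 7
  γ[x; COUNT(*)→g]((π[x](γ[x; MAX(a)→d](T)) ∪ π[x](ρ[x/w](S)))) → 5

|E| = 5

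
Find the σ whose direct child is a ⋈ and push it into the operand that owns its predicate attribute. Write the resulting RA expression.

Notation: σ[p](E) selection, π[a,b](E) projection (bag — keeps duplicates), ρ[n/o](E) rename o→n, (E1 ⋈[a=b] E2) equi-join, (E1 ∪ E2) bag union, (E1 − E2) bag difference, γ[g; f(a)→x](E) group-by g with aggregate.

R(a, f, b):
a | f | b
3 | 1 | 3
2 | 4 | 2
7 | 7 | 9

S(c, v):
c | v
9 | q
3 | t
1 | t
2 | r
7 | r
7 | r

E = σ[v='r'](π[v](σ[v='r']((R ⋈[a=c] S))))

σ filters on v, owned by the right side.
E' = σ[v='r'](π[v]((R ⋈[a=c] σ[v='r'](S))))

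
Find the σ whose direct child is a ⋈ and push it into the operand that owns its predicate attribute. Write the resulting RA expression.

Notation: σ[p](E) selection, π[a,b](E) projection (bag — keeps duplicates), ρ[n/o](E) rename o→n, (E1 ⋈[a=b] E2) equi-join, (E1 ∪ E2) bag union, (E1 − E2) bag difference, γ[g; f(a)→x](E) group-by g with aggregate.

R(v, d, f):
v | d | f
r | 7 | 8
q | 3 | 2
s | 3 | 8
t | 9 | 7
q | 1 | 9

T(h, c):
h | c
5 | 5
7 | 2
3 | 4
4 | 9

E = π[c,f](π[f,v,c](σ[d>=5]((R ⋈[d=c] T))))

σ filters on d, owned by the left side.
E' = π[c,f](π[f,v,c]((σ[d>=5](R) ⋈[d=c] T)))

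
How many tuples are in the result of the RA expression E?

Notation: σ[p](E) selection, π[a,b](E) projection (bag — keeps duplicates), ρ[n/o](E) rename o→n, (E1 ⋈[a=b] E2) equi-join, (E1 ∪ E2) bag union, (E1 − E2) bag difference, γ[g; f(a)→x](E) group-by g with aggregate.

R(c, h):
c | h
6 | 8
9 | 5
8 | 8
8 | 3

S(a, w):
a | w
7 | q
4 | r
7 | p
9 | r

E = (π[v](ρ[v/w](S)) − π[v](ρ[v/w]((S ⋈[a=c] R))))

Row counts bottom-up:
  S → 4
  ρ[v/w](S) → 4
  π[v](ρ[v/w](S)) → 4
  S → 4
  R → 4
  (S ⋈[a=c] R) → 1
  ρ[v/w]((S ⋈[a=c] R)) → 1
  π[v](ρ[v/w]((S ⋈[a=c] R))) → 1
  (π[v](ρ[v/w](S)) − π[v](ρ[v/w]((S ⋈[a=c] R)))) → 3

|E| = 3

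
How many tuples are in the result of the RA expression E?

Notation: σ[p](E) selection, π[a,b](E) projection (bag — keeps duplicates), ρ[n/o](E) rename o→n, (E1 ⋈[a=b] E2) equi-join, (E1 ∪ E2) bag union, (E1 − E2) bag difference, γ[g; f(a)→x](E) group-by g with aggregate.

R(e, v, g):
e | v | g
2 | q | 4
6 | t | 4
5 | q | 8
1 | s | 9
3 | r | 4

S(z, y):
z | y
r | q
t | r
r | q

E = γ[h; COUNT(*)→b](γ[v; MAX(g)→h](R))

Stepwise |·|:
  R → 5
  γ[v; MAX(g)→h](R) → 4
  γ[h; COUNT(*)→b](γ[v; MAX(g)→h](R)) → 3

|E| = 3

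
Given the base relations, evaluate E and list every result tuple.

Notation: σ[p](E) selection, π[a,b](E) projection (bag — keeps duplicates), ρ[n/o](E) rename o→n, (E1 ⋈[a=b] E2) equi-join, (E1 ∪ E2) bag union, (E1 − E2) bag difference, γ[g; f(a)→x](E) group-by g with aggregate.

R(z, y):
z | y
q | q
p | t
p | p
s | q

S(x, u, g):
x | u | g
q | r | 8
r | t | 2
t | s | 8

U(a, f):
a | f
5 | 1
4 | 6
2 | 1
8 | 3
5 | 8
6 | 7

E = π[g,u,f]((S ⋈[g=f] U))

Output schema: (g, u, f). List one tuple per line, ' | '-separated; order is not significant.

Subexpression sizes:
  S → 3
  U → 6
  (S ⋈[g=f] U) → 2
  π[g,u,f]((S ⋈[g=f] U)) → 2

== RESULT ==
g | u | f
8 | r | 8
8 | s | 8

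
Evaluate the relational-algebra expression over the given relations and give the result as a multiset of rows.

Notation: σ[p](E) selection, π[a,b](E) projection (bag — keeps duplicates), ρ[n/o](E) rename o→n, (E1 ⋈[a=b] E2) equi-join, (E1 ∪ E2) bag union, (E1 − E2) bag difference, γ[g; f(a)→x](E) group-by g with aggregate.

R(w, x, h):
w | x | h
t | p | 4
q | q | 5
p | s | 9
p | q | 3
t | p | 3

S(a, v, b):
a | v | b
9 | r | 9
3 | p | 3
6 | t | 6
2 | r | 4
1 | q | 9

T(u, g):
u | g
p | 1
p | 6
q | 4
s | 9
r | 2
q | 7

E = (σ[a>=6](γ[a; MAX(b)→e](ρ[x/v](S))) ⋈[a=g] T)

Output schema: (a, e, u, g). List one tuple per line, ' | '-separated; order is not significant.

Stepwise |·|:
  S → 5
  ρ[x/v](S) → 5
  γ[a; MAX(b)→e](ρ[x/v](S)) → 5
  σ[a>=6](γ[a; MAX(b)→e](ρ[x/v](S))) → 2
  T → 6
  (σ[a>=6](γ[a; MAX(b)→e](ρ[x/v](S))) ⋈[a=g] T) → 2

== RESULT ==
a | e | u | g
6 | 6 | p | 6
9 | 9 | s | 9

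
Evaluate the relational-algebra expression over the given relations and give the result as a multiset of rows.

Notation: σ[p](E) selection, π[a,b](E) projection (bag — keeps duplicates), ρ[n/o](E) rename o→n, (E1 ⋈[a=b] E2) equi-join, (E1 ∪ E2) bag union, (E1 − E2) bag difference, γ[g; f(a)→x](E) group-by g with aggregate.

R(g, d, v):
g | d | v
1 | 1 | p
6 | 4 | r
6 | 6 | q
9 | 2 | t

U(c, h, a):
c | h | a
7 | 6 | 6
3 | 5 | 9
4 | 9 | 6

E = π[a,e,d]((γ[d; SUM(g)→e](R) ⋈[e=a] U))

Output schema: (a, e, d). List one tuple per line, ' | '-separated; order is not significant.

Stepwise |·|:
  R → 4
  γ[d; SUM(g)→e](R) → 4
  U → 3
  (γ[d; SUM(g)→e](R) ⋈[e=a] U) → 5
  π[a,e,d]((γ[d; SUM(g)→e](R) ⋈[e=a] U)) → 5

== RESULT ==
a | e | d
6 | 6 | 4
6 | 6 | 4
6 | 6 | 6
6 | 6 | 6
9 | 9 | 2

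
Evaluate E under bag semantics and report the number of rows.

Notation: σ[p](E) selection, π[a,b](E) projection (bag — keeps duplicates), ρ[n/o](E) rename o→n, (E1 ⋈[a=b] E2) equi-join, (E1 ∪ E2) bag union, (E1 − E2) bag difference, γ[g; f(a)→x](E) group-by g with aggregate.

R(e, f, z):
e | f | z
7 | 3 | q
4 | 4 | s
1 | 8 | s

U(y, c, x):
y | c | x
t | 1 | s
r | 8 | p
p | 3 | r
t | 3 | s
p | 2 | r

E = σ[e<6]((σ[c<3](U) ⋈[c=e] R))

Row counts bottom-up:
  U → 5
  σ[c<3](U) → 2
  R → 3
  (σ[c<3](U) ⋈[c=e] R) → 1
  σ[e<6]((σ[c<3](U) ⋈[c=e] R)) → 1

|E| = 1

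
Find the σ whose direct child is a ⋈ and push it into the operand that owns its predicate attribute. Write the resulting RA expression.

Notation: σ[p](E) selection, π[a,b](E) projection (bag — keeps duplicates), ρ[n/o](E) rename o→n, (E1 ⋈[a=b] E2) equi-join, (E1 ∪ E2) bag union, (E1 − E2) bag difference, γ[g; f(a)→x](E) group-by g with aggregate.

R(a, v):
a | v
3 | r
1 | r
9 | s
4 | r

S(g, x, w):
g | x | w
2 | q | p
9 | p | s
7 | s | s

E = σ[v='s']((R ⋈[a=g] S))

σ filters on v, owned by the left side.
E' = (σ[v='s'](R) ⋈[a=g] S)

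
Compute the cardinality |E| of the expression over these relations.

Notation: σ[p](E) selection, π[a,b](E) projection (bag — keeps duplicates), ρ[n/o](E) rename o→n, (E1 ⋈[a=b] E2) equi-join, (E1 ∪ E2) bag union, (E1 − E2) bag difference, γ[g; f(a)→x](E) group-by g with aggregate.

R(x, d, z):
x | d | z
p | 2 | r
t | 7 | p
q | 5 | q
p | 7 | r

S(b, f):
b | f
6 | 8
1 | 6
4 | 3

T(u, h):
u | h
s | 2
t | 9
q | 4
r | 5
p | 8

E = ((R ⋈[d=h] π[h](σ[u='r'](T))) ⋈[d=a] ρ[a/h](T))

Stepwise |·|:
  R → 4
  T → 5
  σ[u='r'](T) → 1
  π[h](σ[u='r'](T)) → 1
  (R ⋈[d=h] π[h](σ[u='r'](T))) → 1
  T → 5
  ρ[a/h](T) → 5
  ((R ⋈[d=h] π[h](σ[u='r'](T))) ⋈[d=a] ρ[a/h](T)) → 1

|E| = 1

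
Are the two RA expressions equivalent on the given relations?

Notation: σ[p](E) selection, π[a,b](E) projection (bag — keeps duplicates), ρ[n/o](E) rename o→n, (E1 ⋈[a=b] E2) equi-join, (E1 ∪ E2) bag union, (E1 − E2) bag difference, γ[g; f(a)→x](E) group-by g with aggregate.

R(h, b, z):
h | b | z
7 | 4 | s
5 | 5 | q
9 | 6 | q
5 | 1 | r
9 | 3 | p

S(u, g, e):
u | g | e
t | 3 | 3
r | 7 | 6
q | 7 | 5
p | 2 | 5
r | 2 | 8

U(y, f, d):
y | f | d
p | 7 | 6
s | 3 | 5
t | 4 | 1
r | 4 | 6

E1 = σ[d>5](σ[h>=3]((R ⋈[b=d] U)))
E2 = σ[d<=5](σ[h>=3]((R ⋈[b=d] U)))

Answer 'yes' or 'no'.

E1 row counts bottom-up:
  R → 5
  U → 4
  (R ⋈[b=d] U) → 4
  σ[h>=3]((R ⋈[b=d] U)) → 4
  σ[d>5](σ[h>=3]((R ⋈[b=d] U))) → 2
E2 row counts bottom-up:
  R → 5
  U → 4
  (R ⋈[b=d] U) → 4
  σ[h>=3]((R ⋈[b=d] U)) → 4
  σ[d<=5](σ[h>=3]((R ⋈[b=d] U))) → 2

E1 result:
h | b | z | y | f | d
9 | 6 | q | p | 7 | 6
9 | 6 | q | r | 4 | 6
E2 result:
h | b | z | y | f | d
5 | 1 | r | t | 4 | 1
5 | 5 | q | s | 3 | 5
Witness: (9, 6, 'q', 'p', 7, 6) appears 1× in E1 but 0× in E2.

no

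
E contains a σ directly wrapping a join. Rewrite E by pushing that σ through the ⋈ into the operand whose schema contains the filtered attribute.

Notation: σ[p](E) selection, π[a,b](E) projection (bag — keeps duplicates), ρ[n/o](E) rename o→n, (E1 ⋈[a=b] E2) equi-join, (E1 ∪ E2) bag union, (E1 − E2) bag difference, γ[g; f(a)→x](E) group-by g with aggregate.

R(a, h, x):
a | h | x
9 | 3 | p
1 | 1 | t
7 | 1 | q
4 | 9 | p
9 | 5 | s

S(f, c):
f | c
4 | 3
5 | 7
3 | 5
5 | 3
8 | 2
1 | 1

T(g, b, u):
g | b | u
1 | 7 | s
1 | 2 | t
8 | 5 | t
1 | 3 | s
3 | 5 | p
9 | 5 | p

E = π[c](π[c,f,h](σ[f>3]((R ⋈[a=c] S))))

σ filters on f, owned by the right side.
E' = π[c](π[c,f,h]((R ⋈[a=c] σ[f>3](S))))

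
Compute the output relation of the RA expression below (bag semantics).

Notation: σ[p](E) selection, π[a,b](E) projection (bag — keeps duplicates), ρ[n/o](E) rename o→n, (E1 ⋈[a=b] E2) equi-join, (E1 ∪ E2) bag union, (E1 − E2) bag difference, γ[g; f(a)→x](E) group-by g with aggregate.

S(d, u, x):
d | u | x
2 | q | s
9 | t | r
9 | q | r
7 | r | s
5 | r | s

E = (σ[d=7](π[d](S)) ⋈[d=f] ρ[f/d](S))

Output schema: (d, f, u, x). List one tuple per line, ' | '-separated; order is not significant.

Row counts bottom-up:
  S → 5
  π[d](S) → 5
  σ[d=7](π[d](S)) → 1
  S → 5
  ρ[f/d](S) → 5
  (σ[d=7](π[d](S)) ⋈[d=f] ρ[f/d](S)) → 1

== RESULT ==
d | f | u | x
7 | 7 | r | s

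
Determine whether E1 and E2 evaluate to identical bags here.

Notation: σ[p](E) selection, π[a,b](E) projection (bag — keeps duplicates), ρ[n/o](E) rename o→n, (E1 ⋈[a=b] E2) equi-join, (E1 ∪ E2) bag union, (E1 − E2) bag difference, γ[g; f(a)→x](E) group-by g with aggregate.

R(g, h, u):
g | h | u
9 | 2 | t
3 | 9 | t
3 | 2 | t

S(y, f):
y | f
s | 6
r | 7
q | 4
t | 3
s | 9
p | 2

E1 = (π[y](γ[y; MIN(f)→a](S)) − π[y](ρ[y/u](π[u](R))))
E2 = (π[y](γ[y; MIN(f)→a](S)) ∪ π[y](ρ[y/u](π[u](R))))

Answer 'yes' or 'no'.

E1 subexpression sizes:
  S → 6
  γ[y; MIN(f)→a](S) → 5
  π[y](γ[y; MIN(f)→a](S)) → 5
  R → 3
  π[u](R) → 3
  ρ[y/u](π[u](R)) → 3
  π[y](ρ[y/u](π[u](R))) → 3
  (π[y](γ[y; MIN(f)→a](S)) − π[y](ρ[y/u](π[u](R)))) → 4
E2 subexpression sizes:
  S → 6
  γ[y; MIN(f)→a](S) → 5
  π[y](γ[y; MIN(f)→a](S)) → 5
  R → 3
  π[u](R) → 3
  ρ[y/u](π[u](R)) → 3
  π[y](ρ[y/u](π[u](R))) → 3
  (π[y](γ[y; MIN(f)→a](S)) ∪ π[y](ρ[y/u](π[u](R)))) → 8

E1 result:
y
p
q
r
s
E2 result:
y
p
q
r
s
t
t
t
t
Witness: ('t',) appears 0× in E1 but 4× in E2.

no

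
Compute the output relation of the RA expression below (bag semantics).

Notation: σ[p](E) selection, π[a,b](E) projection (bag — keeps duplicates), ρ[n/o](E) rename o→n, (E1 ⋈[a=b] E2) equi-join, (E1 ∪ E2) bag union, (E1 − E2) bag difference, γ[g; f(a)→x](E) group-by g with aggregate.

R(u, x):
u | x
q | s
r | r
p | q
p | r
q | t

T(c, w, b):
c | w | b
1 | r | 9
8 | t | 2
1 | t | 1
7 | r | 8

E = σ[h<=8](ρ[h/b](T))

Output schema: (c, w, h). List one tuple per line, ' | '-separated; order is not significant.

Stepwise |·|:
  T → 4
  ρ[h/b](T) → 4
  σ[h<=8](ρ[h/b](T)) → 3

== RESULT ==
c | w | h
1 | t | 1
7 | r | 8
8 | t | 2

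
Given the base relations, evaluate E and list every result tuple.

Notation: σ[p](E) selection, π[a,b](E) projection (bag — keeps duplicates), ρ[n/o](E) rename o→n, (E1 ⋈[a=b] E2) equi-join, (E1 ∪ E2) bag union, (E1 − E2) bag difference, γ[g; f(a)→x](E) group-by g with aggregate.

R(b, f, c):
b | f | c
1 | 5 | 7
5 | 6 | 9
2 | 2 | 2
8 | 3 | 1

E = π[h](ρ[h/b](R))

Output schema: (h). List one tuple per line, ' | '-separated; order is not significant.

Row counts bottom-up:
  R → 4
  ρ[h/b](R) → 4
  π[h](ρ[h/b](R)) → 4

== RESULT ==
h
1
2
5
8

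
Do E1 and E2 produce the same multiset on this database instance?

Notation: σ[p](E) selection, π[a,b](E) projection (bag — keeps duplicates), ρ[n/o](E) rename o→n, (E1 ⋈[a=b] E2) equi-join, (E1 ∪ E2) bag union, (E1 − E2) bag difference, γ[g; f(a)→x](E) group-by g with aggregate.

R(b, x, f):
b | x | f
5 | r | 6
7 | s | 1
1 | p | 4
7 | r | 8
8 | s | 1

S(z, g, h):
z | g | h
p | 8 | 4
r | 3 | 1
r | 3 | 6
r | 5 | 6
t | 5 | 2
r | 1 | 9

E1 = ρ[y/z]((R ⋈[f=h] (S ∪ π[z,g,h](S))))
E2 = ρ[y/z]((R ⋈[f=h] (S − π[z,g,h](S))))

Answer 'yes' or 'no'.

E1 stepwise |·|:
  R → 5
  S → 6
  S → 6
  π[z,g,h](S) → 6
  (S ∪ π[z,g,h](S)) → 12
  (R ⋈[f=h] (S ∪ π[z,g,h](S))) → 10
  ρ[y/z]((R ⋈[f=h] (S ∪ π[z,g,h](S)))) → 10
E2 stepwise |·|:
  R → 5
  S → 6
  S → 6
  π[z,g,h](S) → 6
  (S − π[z,g,h](S)) → 0
  (R ⋈[f=h] (S − π[z,g,h](S))) → 0
  ρ[y/z]((R ⋈[f=h] (S − π[z,g,h](S)))) → 0

E1 result:
b | x | f | y | g | h
1 | p | 4 | p | 8 | 4
1 | p | 4 | p | 8 | 4
5 | r | 6 | r | 3 | 6
5 | r | 6 | r | 3 | 6
5 | r | 6 | r | 5 | 6
5 | r | 6 | r | 5 | 6
7 | s | 1 | r | 3 | 1
7 | s | 1 | r | 3 | 1
8 | s | 1 | r | 3 | 1
8 | s | 1 | r | 3 | 1
E2 result:
b | x | f | y | g | h
(0 rows)
Witness: (5, 'r', 6, 'r', 5, 6) appears 2× in E1 but 0× in E2.

no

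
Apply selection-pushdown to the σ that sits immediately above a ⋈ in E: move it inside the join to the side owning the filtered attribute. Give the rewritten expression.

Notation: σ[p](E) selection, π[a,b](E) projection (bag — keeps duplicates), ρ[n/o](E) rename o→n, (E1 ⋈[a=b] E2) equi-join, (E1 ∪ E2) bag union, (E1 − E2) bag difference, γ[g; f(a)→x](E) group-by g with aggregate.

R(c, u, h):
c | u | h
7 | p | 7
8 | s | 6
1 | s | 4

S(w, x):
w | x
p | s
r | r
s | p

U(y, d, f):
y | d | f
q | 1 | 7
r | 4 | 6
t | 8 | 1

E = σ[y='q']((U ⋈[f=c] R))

σ filters on y, owned by the left side.
E' = (σ[y='q'](U) ⋈[f=c] R)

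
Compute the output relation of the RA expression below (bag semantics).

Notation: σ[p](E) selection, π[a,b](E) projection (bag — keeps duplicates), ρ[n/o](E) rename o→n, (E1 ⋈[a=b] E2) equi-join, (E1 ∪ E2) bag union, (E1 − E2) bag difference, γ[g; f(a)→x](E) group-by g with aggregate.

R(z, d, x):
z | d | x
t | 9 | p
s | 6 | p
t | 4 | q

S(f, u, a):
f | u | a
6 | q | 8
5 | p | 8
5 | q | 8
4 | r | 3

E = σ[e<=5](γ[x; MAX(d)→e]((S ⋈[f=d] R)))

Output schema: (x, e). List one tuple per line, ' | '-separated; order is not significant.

Per-node cardinality:
  S → 4
  R → 3
  (S ⋈[f=d] R) → 2
  γ[x; MAX(d)→e]((S ⋈[f=d] R)) → 2
  σ[e<=5](γ[x; MAX(d)→e]((S ⋈[f=d] R))) → 1

== RESULT ==
x | e
q | 4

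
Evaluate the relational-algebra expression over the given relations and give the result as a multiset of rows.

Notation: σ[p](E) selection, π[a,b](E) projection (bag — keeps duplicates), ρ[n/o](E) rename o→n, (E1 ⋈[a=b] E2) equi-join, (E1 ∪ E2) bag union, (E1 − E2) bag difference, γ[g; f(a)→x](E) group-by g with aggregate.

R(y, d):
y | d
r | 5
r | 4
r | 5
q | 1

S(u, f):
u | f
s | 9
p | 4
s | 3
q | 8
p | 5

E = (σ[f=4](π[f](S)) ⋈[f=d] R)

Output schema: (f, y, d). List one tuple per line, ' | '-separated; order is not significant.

Stepwise |·|:
  S → 5
  π[f](S) → 5
  σ[f=4](π[f](S)) → 1
  R → 4
  (σ[f=4](π[f](S)) ⋈[f=d] R) → 1

== RESULT ==
f | y | d
4 | r | 4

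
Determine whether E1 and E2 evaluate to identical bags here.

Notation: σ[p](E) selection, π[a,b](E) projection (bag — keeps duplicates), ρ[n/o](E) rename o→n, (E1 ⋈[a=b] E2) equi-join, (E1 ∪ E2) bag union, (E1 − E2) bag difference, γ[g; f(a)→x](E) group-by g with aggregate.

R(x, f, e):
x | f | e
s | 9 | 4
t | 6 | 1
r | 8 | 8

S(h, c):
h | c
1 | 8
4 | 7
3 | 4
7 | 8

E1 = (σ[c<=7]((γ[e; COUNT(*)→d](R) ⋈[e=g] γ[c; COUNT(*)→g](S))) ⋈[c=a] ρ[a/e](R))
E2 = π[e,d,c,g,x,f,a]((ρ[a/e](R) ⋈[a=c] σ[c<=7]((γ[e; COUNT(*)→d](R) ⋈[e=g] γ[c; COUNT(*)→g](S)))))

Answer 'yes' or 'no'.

E1 subexpression sizes:
  R → 3
  γ[e; COUNT(*)→d](R) → 3
  S → 4
  γ[c; COUNT(*)→g](S) → 3
  (γ[e; COUNT(*)→d](R) ⋈[e=g] γ[c; COUNT(*)→g](S)) → 2
  σ[c<=7]((γ[e; COUNT(*)→d](R) ⋈[e=g] γ[c; COUNT(*)→g](S))) → 2
  R → 3
  ρ[a/e](R) → 3
  (σ[c<=7]((γ[e; COUNT(*)→d](R) ⋈[e=g] γ[c; COUNT(*)→g](S))) ⋈[c=a] ρ[a/e](R)) → 1
E2 subexpression sizes:
  R → 3
  ρ[a/e](R) → 3
  R → 3
  γ[e; COUNT(*)→d](R) → 3
  S → 4
  γ[c; COUNT(*)→g](S) → 3
  (γ[e; COUNT(*)→d](R) ⋈[e=g] γ[c; COUNT(*)→g](S)) → 2
  σ[c<=7]((γ[e; COUNT(*)→d](R) ⋈[e=g] γ[c; COUNT(*)→g](S))) → 2
  (ρ[a/e](R) ⋈[a=c] σ[c<=7]((γ[e; COUNT(*)→d](R) ⋈[e=g] γ[c; COUNT(*)→g](S)))) → 1
  π[e,d,c,g,x,f,a]((ρ[a/e](R) ⋈[a=c] σ[c<=7]((γ[e; COUNT(*)→d](R) ⋈[e=g] γ[c; COUNT(*)→g](S))))) → 1

E1 and E2 produce the same multiset:
e | d | c | g | x | f | a
1 | 1 | 4 | 1 | s | 9 | 4

yes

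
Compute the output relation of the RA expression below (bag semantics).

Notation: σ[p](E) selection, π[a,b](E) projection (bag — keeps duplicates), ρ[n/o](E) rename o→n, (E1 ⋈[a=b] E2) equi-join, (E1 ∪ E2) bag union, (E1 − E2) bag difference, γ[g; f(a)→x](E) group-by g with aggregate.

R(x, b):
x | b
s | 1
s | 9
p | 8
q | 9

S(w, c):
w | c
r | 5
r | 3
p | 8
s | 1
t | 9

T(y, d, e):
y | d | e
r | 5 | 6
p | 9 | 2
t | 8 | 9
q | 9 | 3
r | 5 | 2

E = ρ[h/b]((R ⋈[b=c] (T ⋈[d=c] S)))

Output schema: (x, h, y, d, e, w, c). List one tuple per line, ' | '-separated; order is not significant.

Stepwise |·|:
  R → 4
  T → 5
  S → 5
  (T ⋈[d=c] S) → 5
  (R ⋈[b=c] (T ⋈[d=c] S)) → 5
  ρ[h/b]((R ⋈[b=c] (T ⋈[d=c] S))) → 5

== RESULT ==
x | h | y | d | e | w | c
p | 8 | t | 8 | 9 | p | 8
q | 9 | p | 9 | 2 | t | 9
q | 9 | q | 9 | 3 | t | 9
s | 9 | p | 9 | 2 | t | 9
s | 9 | q | 9 | 3 | t | 9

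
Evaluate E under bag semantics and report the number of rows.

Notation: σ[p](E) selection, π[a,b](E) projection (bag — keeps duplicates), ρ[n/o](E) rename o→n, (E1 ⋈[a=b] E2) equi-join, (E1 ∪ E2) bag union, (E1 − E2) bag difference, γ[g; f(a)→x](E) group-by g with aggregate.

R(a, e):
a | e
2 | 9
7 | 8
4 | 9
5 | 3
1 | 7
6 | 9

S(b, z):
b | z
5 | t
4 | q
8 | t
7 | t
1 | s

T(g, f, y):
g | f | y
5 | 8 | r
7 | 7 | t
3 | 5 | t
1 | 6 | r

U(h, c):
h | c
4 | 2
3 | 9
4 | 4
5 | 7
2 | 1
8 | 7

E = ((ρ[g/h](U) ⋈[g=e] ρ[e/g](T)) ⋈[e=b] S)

Stepwise |·|:
  U → 6
  ρ[g/h](U) → 6
  T → 4
  ρ[e/g](T) → 4
  (ρ[g/h](U) ⋈[g=e] ρ[e/g](T)) → 2
  S → 5
  ((ρ[g/h](U) ⋈[g=e] ρ[e/g](T)) ⋈[e=b] S) → 1

|E| = 1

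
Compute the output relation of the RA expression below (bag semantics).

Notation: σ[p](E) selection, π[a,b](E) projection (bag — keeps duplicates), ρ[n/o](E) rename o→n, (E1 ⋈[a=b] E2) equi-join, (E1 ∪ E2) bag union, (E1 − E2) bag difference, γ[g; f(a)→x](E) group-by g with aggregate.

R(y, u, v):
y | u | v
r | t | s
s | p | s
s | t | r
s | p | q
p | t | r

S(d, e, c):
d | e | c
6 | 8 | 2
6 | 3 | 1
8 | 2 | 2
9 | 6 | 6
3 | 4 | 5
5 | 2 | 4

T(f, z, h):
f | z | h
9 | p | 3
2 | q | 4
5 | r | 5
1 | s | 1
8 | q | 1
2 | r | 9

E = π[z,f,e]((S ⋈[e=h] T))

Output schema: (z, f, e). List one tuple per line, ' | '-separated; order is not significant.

Per-node cardinality:
  S → 6
  T → 6
  (S ⋈[e=h] T) → 2
  π[z,f,e]((S ⋈[e=h] T)) → 2

== RESULT ==
z | f | e
p | 9 | 3
q | 2 | 4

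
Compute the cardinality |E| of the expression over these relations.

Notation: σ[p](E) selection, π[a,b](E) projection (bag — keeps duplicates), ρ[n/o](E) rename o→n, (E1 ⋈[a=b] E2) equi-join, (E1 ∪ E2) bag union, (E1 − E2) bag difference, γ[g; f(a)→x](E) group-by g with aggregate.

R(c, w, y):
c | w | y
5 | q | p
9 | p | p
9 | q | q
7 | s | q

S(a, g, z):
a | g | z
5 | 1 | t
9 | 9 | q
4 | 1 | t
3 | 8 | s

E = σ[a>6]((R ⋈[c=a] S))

Stepwise |·|:
  R → 4
  S → 4
  (R ⋈[c=a] S) → 3
  σ[a>6]((R ⋈[c=a] S)) → 2

|E| = 2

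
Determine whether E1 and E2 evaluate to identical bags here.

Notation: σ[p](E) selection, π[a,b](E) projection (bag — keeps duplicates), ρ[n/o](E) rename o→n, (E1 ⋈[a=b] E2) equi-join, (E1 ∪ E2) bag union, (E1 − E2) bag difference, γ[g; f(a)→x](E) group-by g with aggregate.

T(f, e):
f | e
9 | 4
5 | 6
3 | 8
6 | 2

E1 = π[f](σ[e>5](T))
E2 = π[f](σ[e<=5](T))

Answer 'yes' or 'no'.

E1 row counts bottom-up:
  T → 4
  σ[e>5](T) → 2
  π[f](σ[e>5](T)) → 2
E2 row counts bottom-up:
  T → 4
  σ[e<=5](T) → 2
  π[f](σ[e<=5](T)) → 2

E1 result:
f
3
5
E2 result:
f
6
9
Witness: (6,) appears 0× in E1 but 1× in E2.

no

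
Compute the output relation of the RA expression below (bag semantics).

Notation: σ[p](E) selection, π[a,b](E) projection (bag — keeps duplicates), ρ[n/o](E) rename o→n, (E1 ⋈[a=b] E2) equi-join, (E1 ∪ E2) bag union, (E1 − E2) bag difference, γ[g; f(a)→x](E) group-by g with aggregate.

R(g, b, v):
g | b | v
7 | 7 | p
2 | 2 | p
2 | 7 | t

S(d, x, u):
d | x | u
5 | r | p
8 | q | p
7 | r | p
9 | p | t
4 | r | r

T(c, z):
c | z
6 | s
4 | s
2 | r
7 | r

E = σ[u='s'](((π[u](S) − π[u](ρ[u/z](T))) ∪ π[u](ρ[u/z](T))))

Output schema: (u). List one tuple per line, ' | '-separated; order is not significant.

Stepwise |·|:
  S → 5
  π[u](S) → 5
  T → 4
  ρ[u/z](T) → 4
  π[u](ρ[u/z](T)) → 4
  (π[u](S) − π[u](ρ[u/z](T))) → 4
  T → 4
  ρ[u/z](T) → 4
  π[u](ρ[u/z](T)) → 4
  ((π[u](S) − π[u](ρ[u/z](T))) ∪ π[u](ρ[u/z](T))) → 8
  σ[u='s'](((π[u](S) − π[u](ρ[u/z](T))) ∪ π[u](ρ[u/z](T)))) → 2

== RESULT ==
u
s
s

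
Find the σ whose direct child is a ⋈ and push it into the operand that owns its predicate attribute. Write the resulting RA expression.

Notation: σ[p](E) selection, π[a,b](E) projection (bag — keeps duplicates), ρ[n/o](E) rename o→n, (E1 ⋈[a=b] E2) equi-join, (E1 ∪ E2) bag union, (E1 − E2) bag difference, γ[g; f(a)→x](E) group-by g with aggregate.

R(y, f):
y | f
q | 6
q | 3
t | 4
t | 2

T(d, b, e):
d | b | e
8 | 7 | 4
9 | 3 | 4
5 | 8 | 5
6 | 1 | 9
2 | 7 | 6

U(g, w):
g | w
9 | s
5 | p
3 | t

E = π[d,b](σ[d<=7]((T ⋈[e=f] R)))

σ filters on d, owned by the left side.
E' = π[d,b]((σ[d<=7](T) ⋈[e=f] R))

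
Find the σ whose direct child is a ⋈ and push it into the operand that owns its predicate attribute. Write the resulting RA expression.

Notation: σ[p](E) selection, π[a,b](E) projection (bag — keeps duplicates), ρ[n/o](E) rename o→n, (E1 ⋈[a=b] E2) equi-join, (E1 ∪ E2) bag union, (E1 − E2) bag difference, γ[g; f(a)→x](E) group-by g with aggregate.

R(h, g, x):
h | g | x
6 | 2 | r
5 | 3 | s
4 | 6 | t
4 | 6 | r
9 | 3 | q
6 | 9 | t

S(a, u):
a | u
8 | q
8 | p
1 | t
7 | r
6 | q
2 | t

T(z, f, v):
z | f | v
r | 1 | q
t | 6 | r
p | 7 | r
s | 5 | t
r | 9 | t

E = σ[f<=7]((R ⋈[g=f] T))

σ filters on f, owned by the right side.
E' = (R ⋈[g=f] σ[f<=7](T))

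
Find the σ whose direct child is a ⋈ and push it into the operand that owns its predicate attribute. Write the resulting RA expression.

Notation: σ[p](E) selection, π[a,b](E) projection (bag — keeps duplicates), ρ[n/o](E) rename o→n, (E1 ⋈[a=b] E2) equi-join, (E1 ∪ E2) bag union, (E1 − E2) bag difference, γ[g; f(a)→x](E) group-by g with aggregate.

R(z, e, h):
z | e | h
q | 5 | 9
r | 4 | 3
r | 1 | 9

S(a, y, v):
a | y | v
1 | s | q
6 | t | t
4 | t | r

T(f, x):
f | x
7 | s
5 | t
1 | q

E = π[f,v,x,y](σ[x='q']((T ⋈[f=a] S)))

σ filters on x, owned by the left side.
E' = π[f,v,x,y]((σ[x='q'](T) ⋈[f=a] S))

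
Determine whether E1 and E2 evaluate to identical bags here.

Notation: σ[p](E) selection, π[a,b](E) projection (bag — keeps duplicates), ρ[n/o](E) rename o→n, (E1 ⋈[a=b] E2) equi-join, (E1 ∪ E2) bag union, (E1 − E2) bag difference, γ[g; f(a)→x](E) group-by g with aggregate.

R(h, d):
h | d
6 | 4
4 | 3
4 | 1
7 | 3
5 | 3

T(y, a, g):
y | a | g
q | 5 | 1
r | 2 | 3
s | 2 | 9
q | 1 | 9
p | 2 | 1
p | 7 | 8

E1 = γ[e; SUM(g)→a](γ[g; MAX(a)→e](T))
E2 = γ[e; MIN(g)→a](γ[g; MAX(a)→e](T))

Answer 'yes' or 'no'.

E1 stepwise |·|:
  T → 6
  γ[g; MAX(a)→e](T) → 4
  γ[e; SUM(g)→a](γ[g; MAX(a)→e](T)) → 3
E2 stepwise |·|:
  T → 6
  γ[g; MAX(a)→e](T) → 4
  γ[e; MIN(g)→a](γ[g; MAX(a)→e](T)) → 3

E1 result:
e | a
2 | 12
5 | 1
7 | 8
E2 result:
e | a
2 | 3
5 | 1
7 | 8
Witness: (2, 3) appears 0× in E1 but 1× in E2.

no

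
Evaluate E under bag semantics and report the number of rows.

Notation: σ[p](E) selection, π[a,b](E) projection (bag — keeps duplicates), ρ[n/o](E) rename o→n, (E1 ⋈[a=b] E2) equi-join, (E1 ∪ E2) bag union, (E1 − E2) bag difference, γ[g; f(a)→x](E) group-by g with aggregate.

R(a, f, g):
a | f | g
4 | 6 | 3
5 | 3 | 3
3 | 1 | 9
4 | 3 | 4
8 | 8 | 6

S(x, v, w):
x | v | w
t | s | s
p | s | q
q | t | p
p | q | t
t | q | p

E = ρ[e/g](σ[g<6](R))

Row counts bottom-up:
  R → 5
  σ[g<6](R) → 3
  ρ[e/g](σ[g<6](R)) → 3

|E| = 3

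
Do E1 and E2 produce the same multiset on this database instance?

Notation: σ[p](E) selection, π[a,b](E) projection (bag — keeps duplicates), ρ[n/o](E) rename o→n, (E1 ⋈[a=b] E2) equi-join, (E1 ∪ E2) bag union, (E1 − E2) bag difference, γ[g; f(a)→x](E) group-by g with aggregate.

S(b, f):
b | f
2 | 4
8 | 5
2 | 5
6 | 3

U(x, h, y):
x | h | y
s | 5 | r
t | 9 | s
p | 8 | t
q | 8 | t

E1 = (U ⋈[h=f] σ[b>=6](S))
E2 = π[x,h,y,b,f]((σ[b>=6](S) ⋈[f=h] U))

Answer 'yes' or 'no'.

E1 row counts bottom-up:
  U → 4
  S → 4
  σ[b>=6](S) → 2
  (U ⋈[h=f] σ[b>=6](S)) → 1
E2 row counts bottom-up:
  S → 4
  σ[b>=6](S) → 2
  U → 4
  (σ[b>=6](S) ⋈[f=h] U) → 1
  π[x,h,y,b,f]((σ[b>=6](S) ⋈[f=h] U)) → 1

E1 and E2 produce the same multiset:
x | h | y | b | f
s | 5 | r | 8 | 5

yes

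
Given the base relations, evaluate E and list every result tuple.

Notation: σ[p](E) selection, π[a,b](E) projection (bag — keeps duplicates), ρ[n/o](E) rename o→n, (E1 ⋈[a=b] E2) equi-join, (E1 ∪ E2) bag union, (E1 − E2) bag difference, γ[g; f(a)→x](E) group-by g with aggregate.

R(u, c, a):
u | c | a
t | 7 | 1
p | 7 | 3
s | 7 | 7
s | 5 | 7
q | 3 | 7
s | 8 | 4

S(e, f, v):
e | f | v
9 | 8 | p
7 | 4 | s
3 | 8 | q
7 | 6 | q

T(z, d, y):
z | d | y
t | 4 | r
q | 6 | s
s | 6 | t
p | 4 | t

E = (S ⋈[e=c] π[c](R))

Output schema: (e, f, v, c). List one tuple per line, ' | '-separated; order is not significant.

Row counts bottom-up:
  S → 4
  R → 6
  π[c](R) → 6
  (S ⋈[e=c] π[c](R)) → 7

== RESULT ==
e | f | v | c
3 | 8 | q | 3
7 | 4 | s | 7
7 | 4 | s | 7
7 | 4 | s | 7
7 | 6 | q | 7
7 | 6 | q | 7
7 | 6 | q | 7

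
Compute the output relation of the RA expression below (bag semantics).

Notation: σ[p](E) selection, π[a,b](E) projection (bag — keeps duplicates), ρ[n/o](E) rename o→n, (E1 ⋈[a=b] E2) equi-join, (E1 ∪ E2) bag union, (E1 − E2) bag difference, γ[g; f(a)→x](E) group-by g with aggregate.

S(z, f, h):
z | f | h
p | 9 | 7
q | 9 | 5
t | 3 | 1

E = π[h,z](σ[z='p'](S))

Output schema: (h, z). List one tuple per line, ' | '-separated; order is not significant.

Row counts bottom-up:
  S → 3
  σ[z='p'](S) → 1
  π[h,z](σ[z='p'](S)) → 1

== RESULT ==
h | z
7 | p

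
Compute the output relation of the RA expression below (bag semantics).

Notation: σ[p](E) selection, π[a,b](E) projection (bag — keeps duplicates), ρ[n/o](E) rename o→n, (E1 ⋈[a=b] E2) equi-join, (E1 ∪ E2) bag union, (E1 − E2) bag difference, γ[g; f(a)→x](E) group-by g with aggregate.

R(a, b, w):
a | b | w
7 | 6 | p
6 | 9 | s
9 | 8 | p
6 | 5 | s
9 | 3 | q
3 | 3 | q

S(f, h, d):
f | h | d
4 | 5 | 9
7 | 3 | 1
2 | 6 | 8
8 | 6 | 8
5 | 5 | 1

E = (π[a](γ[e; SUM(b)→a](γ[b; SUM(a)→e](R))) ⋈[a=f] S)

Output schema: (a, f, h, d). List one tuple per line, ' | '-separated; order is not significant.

Subexpression sizes:
  R → 6
  γ[b; SUM(a)→e](R) → 5
  γ[e; SUM(b)→a](γ[b; SUM(a)→e](R)) → 4
  π[a](γ[e; SUM(b)→a](γ[b; SUM(a)→e](R))) → 4
  S → 5
  (π[a](γ[e; SUM(b)→a](γ[b; SUM(a)→e](R))) ⋈[a=f] S) → 1

== RESULT ==
a | f | h | d
8 | 8 | 6 | 8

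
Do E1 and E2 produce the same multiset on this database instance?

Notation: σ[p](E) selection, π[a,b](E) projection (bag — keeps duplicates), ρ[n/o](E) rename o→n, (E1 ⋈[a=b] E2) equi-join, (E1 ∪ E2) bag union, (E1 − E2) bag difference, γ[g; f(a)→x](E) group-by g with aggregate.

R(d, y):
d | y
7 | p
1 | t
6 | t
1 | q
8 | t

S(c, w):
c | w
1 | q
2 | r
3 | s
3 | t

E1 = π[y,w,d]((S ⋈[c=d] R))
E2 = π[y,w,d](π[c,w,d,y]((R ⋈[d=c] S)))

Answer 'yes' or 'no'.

E1 row counts bottom-up:
  S → 4
  R → 5
  (S ⋈[c=d] R) → 2
  π[y,w,d]((S ⋈[c=d] R)) → 2
E2 row counts bottom-up:
  R → 5
  S → 4
  (R ⋈[d=c] S) → 2
  π[c,w,d,y]((R ⋈[d=c] S)) → 2
  π[y,w,d](π[c,w,d,y]((R ⋈[d=c] S))) → 2

E1 and E2 produce the same multiset:
y | w | d
q | q | 1
t | q | 1

yes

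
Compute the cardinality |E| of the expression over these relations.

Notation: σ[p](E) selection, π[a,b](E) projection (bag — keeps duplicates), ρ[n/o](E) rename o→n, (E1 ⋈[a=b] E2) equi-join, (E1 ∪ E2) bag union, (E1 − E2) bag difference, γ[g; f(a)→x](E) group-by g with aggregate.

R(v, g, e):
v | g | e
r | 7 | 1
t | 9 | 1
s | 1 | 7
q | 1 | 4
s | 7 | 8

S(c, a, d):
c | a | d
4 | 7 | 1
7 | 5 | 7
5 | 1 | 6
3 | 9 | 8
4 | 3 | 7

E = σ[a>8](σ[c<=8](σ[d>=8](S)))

Per-node cardinality:
  S → 5
  σ[d>=8](S) → 1
  σ[c<=8](σ[d>=8](S)) → 1
  σ[a>8](σ[c<=8](σ[d>=8](S))) → 1

|E| = 1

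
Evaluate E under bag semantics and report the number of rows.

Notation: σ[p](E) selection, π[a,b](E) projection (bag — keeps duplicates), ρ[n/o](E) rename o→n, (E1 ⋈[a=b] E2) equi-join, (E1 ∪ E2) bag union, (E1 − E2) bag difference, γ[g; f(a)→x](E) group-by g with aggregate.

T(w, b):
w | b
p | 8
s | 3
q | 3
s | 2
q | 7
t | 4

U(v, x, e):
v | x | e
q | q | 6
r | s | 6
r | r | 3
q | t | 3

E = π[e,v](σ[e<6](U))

Stepwise |·|:
  U → 4
  σ[e<6](U) → 2
  π[e,v](σ[e<6](U)) → 2

|E| = 2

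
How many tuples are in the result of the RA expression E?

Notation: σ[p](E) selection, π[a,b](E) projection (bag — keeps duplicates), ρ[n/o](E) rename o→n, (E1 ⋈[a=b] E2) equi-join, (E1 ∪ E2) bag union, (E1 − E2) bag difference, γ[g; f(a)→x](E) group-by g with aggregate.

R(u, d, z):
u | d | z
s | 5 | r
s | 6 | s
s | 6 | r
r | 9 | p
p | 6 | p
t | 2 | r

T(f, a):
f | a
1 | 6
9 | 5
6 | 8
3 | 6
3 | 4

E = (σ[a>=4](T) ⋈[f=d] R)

Stepwise |·|:
  T → 5
  σ[a>=4](T) → 5
  R → 6
  (σ[a>=4](T) ⋈[f=d] R) → 4

|E| = 4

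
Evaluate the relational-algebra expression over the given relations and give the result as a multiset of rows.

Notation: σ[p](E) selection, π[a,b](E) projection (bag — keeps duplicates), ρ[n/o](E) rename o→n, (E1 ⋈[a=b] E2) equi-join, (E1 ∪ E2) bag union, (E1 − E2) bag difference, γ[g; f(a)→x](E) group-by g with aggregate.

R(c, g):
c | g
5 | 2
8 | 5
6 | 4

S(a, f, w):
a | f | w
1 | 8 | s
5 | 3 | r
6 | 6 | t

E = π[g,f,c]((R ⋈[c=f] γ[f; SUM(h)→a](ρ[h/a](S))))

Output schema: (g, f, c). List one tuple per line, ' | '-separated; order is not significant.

Row counts bottom-up:
  R → 3
  S → 3
  ρ[h/a](S) → 3
  γ[f; SUM(h)→a](ρ[h/a](S)) → 3
  (R ⋈[c=f] γ[f; SUM(h)→a](ρ[h/a](S))) → 2
  π[g,f,c]((R ⋈[c=f] γ[f; SUM(h)→a](ρ[h/a](S)))) → 2

== RESULT ==
g | f | c
4 | 6 | 6
5 | 8 | 8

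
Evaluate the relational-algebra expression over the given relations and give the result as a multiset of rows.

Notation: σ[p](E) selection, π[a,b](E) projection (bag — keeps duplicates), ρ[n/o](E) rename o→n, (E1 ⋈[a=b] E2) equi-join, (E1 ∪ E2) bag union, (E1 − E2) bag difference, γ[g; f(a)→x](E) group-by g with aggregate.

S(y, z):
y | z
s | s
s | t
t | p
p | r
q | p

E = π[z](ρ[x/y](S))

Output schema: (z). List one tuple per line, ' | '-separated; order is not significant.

Row counts bottom-up:
  S → 5
  ρ[x/y](S) → 5
  π[z](ρ[x/y](S)) → 5

== RESULT ==
z
p
p
r
s
t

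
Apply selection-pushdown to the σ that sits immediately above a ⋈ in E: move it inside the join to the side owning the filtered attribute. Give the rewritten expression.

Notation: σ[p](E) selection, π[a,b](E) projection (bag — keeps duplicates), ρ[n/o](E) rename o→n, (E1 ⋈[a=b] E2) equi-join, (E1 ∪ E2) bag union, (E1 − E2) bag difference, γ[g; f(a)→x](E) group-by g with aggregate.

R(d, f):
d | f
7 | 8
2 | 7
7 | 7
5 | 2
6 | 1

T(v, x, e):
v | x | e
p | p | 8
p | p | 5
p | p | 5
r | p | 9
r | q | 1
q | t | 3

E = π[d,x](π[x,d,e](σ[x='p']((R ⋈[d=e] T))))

σ filters on x, owned by the right side.
E' = π[d,x](π[x,d,e]((R ⋈[d=e] σ[x='p'](T))))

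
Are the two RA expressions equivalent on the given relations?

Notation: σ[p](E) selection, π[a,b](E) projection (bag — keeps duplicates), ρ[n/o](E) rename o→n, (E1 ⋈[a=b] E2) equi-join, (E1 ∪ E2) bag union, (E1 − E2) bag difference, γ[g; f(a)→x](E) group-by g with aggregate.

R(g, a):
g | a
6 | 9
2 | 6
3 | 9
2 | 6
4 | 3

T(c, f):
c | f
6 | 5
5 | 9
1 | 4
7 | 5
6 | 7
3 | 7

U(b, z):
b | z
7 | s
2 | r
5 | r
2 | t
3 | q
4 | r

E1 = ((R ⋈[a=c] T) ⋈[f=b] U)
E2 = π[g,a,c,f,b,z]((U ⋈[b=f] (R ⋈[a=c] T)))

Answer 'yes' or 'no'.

E1 stepwise |·|:
  R → 5
  T → 6
  (R ⋈[a=c] T) → 5
  U → 6
  ((R ⋈[a=c] T) ⋈[f=b] U) → 5
E2 stepwise |·|:
  U → 6
  R → 5
  T → 6
  (R ⋈[a=c] T) → 5
  (U ⋈[b=f] (R ⋈[a=c] T)) → 5
  π[g,a,c,f,b,z]((U ⋈[b=f] (R ⋈[a=c] T))) → 5

E1 and E2 produce the same multiset:
g | a | c | f | b | z
2 | 6 | 6 | 5 | 5 | r
2 | 6 | 6 | 5 | 5 | r
2 | 6 | 6 | 7 | 7 | s
2 | 6 | 6 | 7 | 7 | s
4 | 3 | 3 | 7 | 7 | s

yes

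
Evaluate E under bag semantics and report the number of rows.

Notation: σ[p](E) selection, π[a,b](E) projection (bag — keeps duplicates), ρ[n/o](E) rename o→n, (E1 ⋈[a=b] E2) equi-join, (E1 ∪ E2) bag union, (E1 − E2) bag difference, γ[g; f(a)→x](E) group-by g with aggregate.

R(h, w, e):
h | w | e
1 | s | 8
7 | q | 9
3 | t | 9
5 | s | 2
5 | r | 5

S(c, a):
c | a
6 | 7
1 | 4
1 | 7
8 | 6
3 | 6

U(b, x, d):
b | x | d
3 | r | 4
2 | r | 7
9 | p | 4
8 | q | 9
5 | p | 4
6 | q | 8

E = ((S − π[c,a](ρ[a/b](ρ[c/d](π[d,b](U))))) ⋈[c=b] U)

Subexpression sizes:
  S → 5
  U → 6
  π[d,b](U) → 6
  ρ[c/d](π[d,b](U)) → 6
  ρ[a/b](ρ[c/d](π[d,b](U))) → 6
  π[c,a](ρ[a/b](ρ[c/d](π[d,b](U)))) → 6
  (S − π[c,a](ρ[a/b](ρ[c/d](π[d,b](U))))) → 4
  U → 6
  ((S − π[c,a](ρ[a/b](ρ[c/d](π[d,b](U))))) ⋈[c=b] U) → 2

|E| = 2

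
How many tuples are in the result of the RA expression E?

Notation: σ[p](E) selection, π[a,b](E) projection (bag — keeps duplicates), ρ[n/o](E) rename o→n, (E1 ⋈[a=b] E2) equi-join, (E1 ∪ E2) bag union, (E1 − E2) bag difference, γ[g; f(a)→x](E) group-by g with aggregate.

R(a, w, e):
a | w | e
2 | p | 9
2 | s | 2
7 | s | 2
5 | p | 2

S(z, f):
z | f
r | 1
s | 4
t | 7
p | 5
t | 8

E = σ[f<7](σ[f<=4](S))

Subexpression sizes:
  S → 5
  σ[f<=4](S) → 2
  σ[f<7](σ[f<=4](S)) → 2

|E| = 2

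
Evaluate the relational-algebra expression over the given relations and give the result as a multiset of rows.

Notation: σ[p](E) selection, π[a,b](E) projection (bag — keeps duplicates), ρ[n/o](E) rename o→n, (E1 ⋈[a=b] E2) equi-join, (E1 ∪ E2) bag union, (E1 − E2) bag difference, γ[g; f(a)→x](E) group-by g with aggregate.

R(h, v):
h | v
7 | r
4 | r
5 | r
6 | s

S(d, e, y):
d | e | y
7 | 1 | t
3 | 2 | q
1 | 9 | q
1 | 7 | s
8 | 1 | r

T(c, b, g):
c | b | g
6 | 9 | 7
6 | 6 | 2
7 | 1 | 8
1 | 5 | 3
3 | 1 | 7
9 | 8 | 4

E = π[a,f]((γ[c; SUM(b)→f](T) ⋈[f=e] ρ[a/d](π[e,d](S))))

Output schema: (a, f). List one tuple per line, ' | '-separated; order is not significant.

Per-node cardinality:
  T → 6
  γ[c; SUM(b)→f](T) → 5
  S → 5
  π[e,d](S) → 5
  ρ[a/d](π[e,d](S)) → 5
  (γ[c; SUM(b)→f](T) ⋈[f=e] ρ[a/d](π[e,d](S))) → 4
  π[a,f]((γ[c; SUM(b)→f](T) ⋈[f=e] ρ[a/d](π[e,d](S)))) → 4

== RESULT ==
a | f
7 | 1
7 | 1
8 | 1
8 | 1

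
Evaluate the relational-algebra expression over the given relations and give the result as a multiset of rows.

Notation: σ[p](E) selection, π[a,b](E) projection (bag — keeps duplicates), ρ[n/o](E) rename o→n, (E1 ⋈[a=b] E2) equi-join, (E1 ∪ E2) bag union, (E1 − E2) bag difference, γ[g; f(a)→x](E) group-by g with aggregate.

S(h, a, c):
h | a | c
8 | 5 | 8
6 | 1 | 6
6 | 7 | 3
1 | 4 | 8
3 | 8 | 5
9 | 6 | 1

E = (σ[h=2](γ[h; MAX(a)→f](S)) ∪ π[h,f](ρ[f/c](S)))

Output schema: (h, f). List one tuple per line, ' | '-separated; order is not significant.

Per-node cardinality:
  S → 6
  γ[h; MAX(a)→f](S) → 5
  σ[h=2](γ[h; MAX(a)→f](S)) → 0
  S → 6
  ρ[f/c](S) → 6
  π[h,f](ρ[f/c](S)) → 6
  (σ[h=2](γ[h; MAX(a)→f](S)) ∪ π[h,f](ρ[f/c](S))) → 6

== RESULT ==
h | f
1 | 8
3 | 5
6 | 3
6 | 6
8 | 8
9 | 1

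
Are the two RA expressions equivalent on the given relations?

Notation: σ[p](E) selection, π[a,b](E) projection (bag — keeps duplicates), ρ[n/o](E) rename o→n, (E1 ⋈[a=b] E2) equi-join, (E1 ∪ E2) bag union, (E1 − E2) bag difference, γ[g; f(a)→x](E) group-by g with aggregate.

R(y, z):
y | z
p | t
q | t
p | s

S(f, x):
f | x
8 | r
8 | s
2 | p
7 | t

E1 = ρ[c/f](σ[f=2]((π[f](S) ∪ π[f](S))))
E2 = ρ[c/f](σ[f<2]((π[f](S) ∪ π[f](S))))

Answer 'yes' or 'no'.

E1 per-node cardinality:
  S → 4
  π[f](S) → 4
  S → 4
  π[f](S) → 4
  (π[f](S) ∪ π[f](S)) → 8
  σ[f=2]((π[f](S) ∪ π[f](S))) → 2
  ρ[c/f](σ[f=2]((π[f](S) ∪ π[f](S)))) → 2
E2 per-node cardinality:
  S → 4
  π[f](S) → 4
  S → 4
  π[f](S) → 4
  (π[f](S) ∪ π[f](S)) → 8
  σ[f<2]((π[f](S) ∪ π[f](S))) → 0
  ρ[c/f](σ[f<2]((π[f](S) ∪ π[f](S)))) → 0

E1 result:
c
2
2
E2 result:
c
(0 rows)
Witness: (2,) appears 2× in E1 but 0× in E2.

no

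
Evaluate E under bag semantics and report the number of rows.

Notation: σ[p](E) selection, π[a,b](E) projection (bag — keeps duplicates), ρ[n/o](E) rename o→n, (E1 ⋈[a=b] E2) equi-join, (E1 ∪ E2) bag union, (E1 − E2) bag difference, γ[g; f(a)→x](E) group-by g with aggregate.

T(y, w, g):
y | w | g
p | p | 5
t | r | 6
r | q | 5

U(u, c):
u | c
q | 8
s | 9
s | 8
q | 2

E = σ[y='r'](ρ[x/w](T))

Row counts bottom-up:
  T → 3
  ρ[x/w](T) → 3
  σ[y='r'](ρ[x/w](T)) → 1

|E| = 1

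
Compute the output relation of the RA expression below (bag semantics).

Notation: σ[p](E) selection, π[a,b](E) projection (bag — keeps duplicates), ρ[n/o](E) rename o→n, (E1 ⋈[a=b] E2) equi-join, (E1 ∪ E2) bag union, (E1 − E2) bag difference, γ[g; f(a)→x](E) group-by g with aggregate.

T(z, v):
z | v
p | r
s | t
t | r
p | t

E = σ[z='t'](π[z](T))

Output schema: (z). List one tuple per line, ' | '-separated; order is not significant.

Per-node cardinality:
  T → 4
  π[z](T) → 4
  σ[z='t'](π[z](T)) → 1

== RESULT ==
z
t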